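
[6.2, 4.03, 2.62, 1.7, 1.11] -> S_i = 6.20*0.65^i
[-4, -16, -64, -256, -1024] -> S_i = -4*4^i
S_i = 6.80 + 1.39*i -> [6.8, 8.19, 9.58, 10.97, 12.36]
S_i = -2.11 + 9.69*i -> [-2.11, 7.58, 17.27, 26.96, 36.65]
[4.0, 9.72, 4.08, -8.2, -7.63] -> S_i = Random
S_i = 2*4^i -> [2, 8, 32, 128, 512]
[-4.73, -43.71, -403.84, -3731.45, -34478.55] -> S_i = -4.73*9.24^i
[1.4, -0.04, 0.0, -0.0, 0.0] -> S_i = 1.40*(-0.03)^i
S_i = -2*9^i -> [-2, -18, -162, -1458, -13122]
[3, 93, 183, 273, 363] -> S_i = 3 + 90*i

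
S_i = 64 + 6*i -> [64, 70, 76, 82, 88]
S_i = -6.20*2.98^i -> [-6.2, -18.48, -55.06, -164.07, -488.94]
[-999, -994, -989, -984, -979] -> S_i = -999 + 5*i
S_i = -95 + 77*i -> [-95, -18, 59, 136, 213]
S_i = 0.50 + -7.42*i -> [0.5, -6.92, -14.34, -21.76, -29.18]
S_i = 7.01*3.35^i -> [7.01, 23.48, 78.67, 263.54, 882.87]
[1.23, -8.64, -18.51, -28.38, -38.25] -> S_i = 1.23 + -9.87*i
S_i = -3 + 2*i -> [-3, -1, 1, 3, 5]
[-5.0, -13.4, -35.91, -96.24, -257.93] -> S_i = -5.00*2.68^i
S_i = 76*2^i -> [76, 152, 304, 608, 1216]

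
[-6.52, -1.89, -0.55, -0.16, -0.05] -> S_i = -6.52*0.29^i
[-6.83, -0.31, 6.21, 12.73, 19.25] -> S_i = -6.83 + 6.52*i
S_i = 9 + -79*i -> [9, -70, -149, -228, -307]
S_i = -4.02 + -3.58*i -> [-4.02, -7.6, -11.18, -14.76, -18.34]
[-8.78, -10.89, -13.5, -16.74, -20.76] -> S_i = -8.78*1.24^i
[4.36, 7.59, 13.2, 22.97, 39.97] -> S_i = 4.36*1.74^i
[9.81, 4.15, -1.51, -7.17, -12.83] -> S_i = 9.81 + -5.66*i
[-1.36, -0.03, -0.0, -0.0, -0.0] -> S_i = -1.36*0.02^i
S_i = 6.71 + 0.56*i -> [6.71, 7.27, 7.83, 8.39, 8.95]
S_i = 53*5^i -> [53, 265, 1325, 6625, 33125]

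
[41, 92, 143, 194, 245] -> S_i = 41 + 51*i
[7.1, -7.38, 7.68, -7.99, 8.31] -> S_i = 7.10*(-1.04)^i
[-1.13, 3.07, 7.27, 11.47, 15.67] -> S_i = -1.13 + 4.20*i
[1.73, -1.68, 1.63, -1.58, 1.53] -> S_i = 1.73*(-0.97)^i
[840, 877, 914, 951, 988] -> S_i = 840 + 37*i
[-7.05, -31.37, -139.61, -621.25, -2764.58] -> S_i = -7.05*4.45^i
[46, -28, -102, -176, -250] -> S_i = 46 + -74*i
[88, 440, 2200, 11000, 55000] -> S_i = 88*5^i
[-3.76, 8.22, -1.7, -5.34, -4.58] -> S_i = Random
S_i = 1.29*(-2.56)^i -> [1.29, -3.3, 8.45, -21.64, 55.41]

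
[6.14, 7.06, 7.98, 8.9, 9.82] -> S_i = 6.14 + 0.92*i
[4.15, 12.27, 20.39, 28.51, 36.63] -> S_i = 4.15 + 8.12*i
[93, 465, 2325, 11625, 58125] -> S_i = 93*5^i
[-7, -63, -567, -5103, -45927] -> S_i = -7*9^i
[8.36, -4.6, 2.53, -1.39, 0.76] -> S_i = 8.36*(-0.55)^i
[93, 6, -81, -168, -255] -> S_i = 93 + -87*i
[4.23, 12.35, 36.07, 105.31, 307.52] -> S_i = 4.23*2.92^i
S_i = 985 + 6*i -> [985, 991, 997, 1003, 1009]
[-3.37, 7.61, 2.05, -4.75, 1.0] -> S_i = Random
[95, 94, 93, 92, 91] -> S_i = 95 + -1*i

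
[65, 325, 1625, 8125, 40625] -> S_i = 65*5^i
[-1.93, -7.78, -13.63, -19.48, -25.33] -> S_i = -1.93 + -5.85*i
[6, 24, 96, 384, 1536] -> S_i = 6*4^i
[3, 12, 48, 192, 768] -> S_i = 3*4^i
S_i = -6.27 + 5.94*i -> [-6.27, -0.33, 5.61, 11.55, 17.49]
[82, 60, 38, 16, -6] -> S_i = 82 + -22*i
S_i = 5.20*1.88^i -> [5.2, 9.78, 18.38, 34.55, 64.96]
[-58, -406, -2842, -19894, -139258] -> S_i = -58*7^i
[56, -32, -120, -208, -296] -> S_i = 56 + -88*i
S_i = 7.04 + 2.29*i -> [7.04, 9.33, 11.62, 13.91, 16.2]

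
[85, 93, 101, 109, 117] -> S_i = 85 + 8*i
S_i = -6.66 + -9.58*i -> [-6.66, -16.24, -25.82, -35.4, -44.98]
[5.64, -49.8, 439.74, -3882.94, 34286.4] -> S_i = 5.64*(-8.83)^i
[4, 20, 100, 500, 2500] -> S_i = 4*5^i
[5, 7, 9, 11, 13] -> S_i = 5 + 2*i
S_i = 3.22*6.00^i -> [3.22, 19.32, 115.92, 695.52, 4173.12]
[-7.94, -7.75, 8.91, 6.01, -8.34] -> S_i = Random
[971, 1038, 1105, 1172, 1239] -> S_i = 971 + 67*i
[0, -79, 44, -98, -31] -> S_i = Random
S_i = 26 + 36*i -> [26, 62, 98, 134, 170]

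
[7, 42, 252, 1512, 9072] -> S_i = 7*6^i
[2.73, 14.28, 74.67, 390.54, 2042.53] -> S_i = 2.73*5.23^i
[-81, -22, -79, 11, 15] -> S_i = Random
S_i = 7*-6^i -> [7, -42, 252, -1512, 9072]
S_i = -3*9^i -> [-3, -27, -243, -2187, -19683]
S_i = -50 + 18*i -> [-50, -32, -14, 4, 22]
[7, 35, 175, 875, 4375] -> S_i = 7*5^i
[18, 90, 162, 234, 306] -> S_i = 18 + 72*i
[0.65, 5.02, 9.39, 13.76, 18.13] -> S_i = 0.65 + 4.37*i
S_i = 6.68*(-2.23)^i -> [6.68, -14.9, 33.22, -74.08, 165.19]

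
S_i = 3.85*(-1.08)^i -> [3.85, -4.16, 4.49, -4.85, 5.24]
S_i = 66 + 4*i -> [66, 70, 74, 78, 82]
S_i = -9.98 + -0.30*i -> [-9.98, -10.28, -10.58, -10.88, -11.18]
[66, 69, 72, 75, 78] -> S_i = 66 + 3*i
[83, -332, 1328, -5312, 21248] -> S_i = 83*-4^i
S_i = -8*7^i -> [-8, -56, -392, -2744, -19208]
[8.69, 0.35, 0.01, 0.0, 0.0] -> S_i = 8.69*0.04^i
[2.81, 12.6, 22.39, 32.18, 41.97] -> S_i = 2.81 + 9.79*i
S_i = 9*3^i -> [9, 27, 81, 243, 729]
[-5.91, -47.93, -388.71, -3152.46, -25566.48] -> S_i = -5.91*8.11^i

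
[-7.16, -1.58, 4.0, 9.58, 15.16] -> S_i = -7.16 + 5.58*i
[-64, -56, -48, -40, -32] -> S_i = -64 + 8*i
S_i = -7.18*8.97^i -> [-7.18, -64.4, -577.71, -5182.05, -46483.01]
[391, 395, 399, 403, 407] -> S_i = 391 + 4*i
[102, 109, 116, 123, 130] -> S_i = 102 + 7*i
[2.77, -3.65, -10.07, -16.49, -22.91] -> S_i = 2.77 + -6.42*i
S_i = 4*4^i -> [4, 16, 64, 256, 1024]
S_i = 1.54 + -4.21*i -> [1.54, -2.67, -6.88, -11.09, -15.3]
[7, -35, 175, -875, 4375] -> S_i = 7*-5^i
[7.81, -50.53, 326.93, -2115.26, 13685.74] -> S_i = 7.81*(-6.47)^i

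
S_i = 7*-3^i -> [7, -21, 63, -189, 567]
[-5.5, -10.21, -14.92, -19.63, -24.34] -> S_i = -5.50 + -4.71*i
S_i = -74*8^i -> [-74, -592, -4736, -37888, -303104]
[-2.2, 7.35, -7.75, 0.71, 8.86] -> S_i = Random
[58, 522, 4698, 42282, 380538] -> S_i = 58*9^i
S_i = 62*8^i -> [62, 496, 3968, 31744, 253952]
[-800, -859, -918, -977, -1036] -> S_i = -800 + -59*i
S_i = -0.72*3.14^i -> [-0.72, -2.26, -7.1, -22.29, -69.99]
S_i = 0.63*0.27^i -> [0.63, 0.17, 0.05, 0.01, 0.0]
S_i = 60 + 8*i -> [60, 68, 76, 84, 92]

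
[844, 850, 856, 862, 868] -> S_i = 844 + 6*i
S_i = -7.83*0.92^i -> [-7.83, -7.2, -6.63, -6.1, -5.61]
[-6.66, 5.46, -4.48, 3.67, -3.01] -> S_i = -6.66*(-0.82)^i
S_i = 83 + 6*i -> [83, 89, 95, 101, 107]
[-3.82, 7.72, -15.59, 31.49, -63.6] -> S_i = -3.82*(-2.02)^i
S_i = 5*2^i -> [5, 10, 20, 40, 80]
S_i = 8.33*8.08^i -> [8.33, 67.31, 543.84, 4394.19, 35505.08]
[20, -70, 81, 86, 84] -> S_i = Random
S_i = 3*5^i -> [3, 15, 75, 375, 1875]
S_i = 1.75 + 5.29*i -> [1.75, 7.04, 12.33, 17.62, 22.91]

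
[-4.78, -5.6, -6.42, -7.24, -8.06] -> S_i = -4.78 + -0.82*i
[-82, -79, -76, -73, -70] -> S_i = -82 + 3*i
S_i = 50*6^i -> [50, 300, 1800, 10800, 64800]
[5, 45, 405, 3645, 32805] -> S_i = 5*9^i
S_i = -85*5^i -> [-85, -425, -2125, -10625, -53125]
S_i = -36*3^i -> [-36, -108, -324, -972, -2916]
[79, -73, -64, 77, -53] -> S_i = Random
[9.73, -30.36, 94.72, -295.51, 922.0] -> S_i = 9.73*(-3.12)^i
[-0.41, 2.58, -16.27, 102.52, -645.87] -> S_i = -0.41*(-6.30)^i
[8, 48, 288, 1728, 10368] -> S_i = 8*6^i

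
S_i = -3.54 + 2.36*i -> [-3.54, -1.18, 1.18, 3.54, 5.9]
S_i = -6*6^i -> [-6, -36, -216, -1296, -7776]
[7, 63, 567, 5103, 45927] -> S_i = 7*9^i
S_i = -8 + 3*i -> [-8, -5, -2, 1, 4]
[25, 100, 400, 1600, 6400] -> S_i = 25*4^i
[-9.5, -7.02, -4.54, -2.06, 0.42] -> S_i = -9.50 + 2.48*i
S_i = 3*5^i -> [3, 15, 75, 375, 1875]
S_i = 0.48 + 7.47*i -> [0.48, 7.95, 15.42, 22.89, 30.36]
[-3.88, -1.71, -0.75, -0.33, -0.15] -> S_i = -3.88*0.44^i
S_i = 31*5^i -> [31, 155, 775, 3875, 19375]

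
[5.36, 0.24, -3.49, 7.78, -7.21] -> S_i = Random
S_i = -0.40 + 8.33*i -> [-0.4, 7.93, 16.26, 24.59, 32.92]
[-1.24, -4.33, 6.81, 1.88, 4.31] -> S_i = Random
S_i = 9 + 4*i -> [9, 13, 17, 21, 25]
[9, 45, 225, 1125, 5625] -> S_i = 9*5^i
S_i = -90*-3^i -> [-90, 270, -810, 2430, -7290]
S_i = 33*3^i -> [33, 99, 297, 891, 2673]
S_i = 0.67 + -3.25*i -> [0.67, -2.58, -5.83, -9.08, -12.33]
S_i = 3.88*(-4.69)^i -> [3.88, -18.2, 85.34, -400.27, 1877.25]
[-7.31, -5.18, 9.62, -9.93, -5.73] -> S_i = Random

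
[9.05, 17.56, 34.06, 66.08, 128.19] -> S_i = 9.05*1.94^i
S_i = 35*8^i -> [35, 280, 2240, 17920, 143360]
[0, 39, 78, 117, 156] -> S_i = 0 + 39*i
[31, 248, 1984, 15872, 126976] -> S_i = 31*8^i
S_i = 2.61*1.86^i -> [2.61, 4.85, 9.03, 16.79, 31.24]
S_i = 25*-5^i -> [25, -125, 625, -3125, 15625]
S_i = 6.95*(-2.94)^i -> [6.95, -20.43, 60.07, -176.61, 519.25]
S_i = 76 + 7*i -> [76, 83, 90, 97, 104]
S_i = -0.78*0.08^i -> [-0.78, -0.06, -0.0, -0.0, -0.0]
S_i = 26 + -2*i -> [26, 24, 22, 20, 18]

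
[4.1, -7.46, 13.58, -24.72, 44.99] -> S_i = 4.10*(-1.82)^i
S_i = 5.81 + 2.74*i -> [5.81, 8.55, 11.29, 14.03, 16.77]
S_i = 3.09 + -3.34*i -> [3.09, -0.25, -3.59, -6.93, -10.27]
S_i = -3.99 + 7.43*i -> [-3.99, 3.44, 10.87, 18.3, 25.73]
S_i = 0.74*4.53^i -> [0.74, 3.35, 15.19, 68.79, 311.62]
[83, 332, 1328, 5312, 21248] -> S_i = 83*4^i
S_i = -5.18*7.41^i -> [-5.18, -38.38, -284.42, -2107.58, -15617.18]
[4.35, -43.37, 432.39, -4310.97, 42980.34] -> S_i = 4.35*(-9.97)^i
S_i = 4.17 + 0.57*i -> [4.17, 4.74, 5.31, 5.88, 6.45]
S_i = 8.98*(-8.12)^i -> [8.98, -72.92, 592.09, -4807.78, 39039.16]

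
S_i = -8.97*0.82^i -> [-8.97, -7.36, -6.03, -4.95, -4.06]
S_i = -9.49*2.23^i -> [-9.49, -21.16, -47.19, -105.24, -234.69]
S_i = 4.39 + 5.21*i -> [4.39, 9.6, 14.81, 20.02, 25.23]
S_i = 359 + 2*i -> [359, 361, 363, 365, 367]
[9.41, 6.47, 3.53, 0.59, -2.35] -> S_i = 9.41 + -2.94*i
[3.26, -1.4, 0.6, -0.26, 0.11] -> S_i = 3.26*(-0.43)^i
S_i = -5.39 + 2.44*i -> [-5.39, -2.95, -0.51, 1.93, 4.37]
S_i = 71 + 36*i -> [71, 107, 143, 179, 215]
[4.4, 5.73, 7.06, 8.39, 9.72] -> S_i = 4.40 + 1.33*i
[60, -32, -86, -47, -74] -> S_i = Random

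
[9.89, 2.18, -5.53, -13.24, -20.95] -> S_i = 9.89 + -7.71*i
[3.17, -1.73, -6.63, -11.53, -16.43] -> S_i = 3.17 + -4.90*i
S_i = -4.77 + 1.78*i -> [-4.77, -2.99, -1.21, 0.57, 2.35]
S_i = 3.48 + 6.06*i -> [3.48, 9.54, 15.6, 21.66, 27.72]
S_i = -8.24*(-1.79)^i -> [-8.24, 14.75, -26.4, 47.26, -84.59]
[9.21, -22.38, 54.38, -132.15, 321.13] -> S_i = 9.21*(-2.43)^i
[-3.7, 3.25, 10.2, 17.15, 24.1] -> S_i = -3.70 + 6.95*i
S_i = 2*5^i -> [2, 10, 50, 250, 1250]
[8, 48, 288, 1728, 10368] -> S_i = 8*6^i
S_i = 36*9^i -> [36, 324, 2916, 26244, 236196]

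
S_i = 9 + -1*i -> [9, 8, 7, 6, 5]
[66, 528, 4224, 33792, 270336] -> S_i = 66*8^i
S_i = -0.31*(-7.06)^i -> [-0.31, 2.19, -15.45, 109.09, -770.16]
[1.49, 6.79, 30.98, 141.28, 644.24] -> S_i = 1.49*4.56^i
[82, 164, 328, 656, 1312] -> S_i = 82*2^i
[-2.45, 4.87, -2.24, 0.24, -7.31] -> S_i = Random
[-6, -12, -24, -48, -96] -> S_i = -6*2^i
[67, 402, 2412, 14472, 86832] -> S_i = 67*6^i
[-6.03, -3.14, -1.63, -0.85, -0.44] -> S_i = -6.03*0.52^i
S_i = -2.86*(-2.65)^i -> [-2.86, 7.58, -20.08, 53.22, -141.04]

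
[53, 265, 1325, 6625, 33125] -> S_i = 53*5^i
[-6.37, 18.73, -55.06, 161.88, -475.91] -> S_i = -6.37*(-2.94)^i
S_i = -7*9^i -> [-7, -63, -567, -5103, -45927]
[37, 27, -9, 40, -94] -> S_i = Random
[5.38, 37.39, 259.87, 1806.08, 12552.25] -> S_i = 5.38*6.95^i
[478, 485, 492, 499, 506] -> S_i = 478 + 7*i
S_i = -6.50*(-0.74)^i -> [-6.5, 4.81, -3.56, 2.63, -1.95]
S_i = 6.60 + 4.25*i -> [6.6, 10.85, 15.1, 19.35, 23.6]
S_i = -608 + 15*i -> [-608, -593, -578, -563, -548]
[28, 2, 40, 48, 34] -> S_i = Random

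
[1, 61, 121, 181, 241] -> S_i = 1 + 60*i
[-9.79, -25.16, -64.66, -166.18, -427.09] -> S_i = -9.79*2.57^i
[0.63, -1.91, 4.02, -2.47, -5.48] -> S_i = Random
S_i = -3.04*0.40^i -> [-3.04, -1.22, -0.49, -0.19, -0.08]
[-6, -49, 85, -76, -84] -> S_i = Random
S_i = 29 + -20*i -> [29, 9, -11, -31, -51]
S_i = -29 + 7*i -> [-29, -22, -15, -8, -1]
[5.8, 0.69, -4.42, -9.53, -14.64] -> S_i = 5.80 + -5.11*i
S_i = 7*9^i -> [7, 63, 567, 5103, 45927]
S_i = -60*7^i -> [-60, -420, -2940, -20580, -144060]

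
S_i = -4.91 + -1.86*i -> [-4.91, -6.77, -8.63, -10.49, -12.35]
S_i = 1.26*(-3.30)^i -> [1.26, -4.16, 13.72, -45.28, 149.43]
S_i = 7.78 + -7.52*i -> [7.78, 0.26, -7.26, -14.78, -22.3]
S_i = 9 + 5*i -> [9, 14, 19, 24, 29]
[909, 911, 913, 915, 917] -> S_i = 909 + 2*i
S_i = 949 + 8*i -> [949, 957, 965, 973, 981]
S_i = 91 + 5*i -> [91, 96, 101, 106, 111]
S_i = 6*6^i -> [6, 36, 216, 1296, 7776]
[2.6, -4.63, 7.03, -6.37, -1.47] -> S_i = Random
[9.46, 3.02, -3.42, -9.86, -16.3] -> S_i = 9.46 + -6.44*i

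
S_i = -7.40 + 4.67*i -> [-7.4, -2.73, 1.94, 6.61, 11.28]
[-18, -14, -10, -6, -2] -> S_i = -18 + 4*i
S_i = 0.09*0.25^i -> [0.09, 0.02, 0.01, 0.0, 0.0]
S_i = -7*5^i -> [-7, -35, -175, -875, -4375]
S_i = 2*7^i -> [2, 14, 98, 686, 4802]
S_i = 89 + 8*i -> [89, 97, 105, 113, 121]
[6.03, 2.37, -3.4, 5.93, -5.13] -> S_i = Random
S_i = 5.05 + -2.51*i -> [5.05, 2.54, 0.03, -2.48, -4.99]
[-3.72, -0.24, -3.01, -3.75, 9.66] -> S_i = Random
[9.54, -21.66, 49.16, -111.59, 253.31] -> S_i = 9.54*(-2.27)^i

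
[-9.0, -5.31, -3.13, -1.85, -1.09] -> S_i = -9.00*0.59^i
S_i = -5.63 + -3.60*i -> [-5.63, -9.23, -12.83, -16.43, -20.03]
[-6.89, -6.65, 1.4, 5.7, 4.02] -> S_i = Random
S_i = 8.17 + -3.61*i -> [8.17, 4.56, 0.95, -2.66, -6.27]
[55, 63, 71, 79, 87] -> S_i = 55 + 8*i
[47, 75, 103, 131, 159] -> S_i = 47 + 28*i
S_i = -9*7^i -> [-9, -63, -441, -3087, -21609]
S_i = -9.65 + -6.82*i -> [-9.65, -16.47, -23.29, -30.11, -36.93]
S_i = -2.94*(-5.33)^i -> [-2.94, 15.67, -83.52, 445.17, -2372.77]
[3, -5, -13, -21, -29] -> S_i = 3 + -8*i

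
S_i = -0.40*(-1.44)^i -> [-0.4, 0.58, -0.83, 1.19, -1.72]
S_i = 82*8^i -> [82, 656, 5248, 41984, 335872]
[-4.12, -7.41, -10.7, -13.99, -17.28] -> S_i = -4.12 + -3.29*i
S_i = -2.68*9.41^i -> [-2.68, -25.22, -237.31, -2233.08, -21013.25]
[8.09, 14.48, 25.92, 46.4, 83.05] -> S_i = 8.09*1.79^i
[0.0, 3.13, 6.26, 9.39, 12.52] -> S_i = -0.00 + 3.13*i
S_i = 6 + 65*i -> [6, 71, 136, 201, 266]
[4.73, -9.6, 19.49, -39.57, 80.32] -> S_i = 4.73*(-2.03)^i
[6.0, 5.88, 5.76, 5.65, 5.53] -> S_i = 6.00*0.98^i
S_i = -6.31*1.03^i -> [-6.31, -6.5, -6.69, -6.9, -7.1]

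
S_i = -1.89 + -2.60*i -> [-1.89, -4.49, -7.09, -9.69, -12.29]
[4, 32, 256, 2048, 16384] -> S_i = 4*8^i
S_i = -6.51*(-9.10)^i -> [-6.51, 59.24, -539.09, 4905.75, -44642.3]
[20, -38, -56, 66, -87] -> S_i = Random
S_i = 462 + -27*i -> [462, 435, 408, 381, 354]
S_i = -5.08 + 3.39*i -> [-5.08, -1.69, 1.7, 5.09, 8.48]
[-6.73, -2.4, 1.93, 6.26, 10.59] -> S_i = -6.73 + 4.33*i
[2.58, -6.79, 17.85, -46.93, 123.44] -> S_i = 2.58*(-2.63)^i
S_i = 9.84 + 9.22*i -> [9.84, 19.06, 28.28, 37.5, 46.72]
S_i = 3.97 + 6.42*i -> [3.97, 10.39, 16.81, 23.23, 29.65]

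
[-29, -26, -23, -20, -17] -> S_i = -29 + 3*i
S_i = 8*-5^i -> [8, -40, 200, -1000, 5000]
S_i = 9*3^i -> [9, 27, 81, 243, 729]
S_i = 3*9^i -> [3, 27, 243, 2187, 19683]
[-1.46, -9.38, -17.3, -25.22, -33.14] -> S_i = -1.46 + -7.92*i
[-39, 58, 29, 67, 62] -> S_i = Random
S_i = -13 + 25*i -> [-13, 12, 37, 62, 87]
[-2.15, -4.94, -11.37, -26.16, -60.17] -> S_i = -2.15*2.30^i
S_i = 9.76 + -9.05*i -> [9.76, 0.71, -8.34, -17.39, -26.44]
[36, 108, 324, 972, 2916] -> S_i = 36*3^i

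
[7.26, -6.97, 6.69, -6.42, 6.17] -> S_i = 7.26*(-0.96)^i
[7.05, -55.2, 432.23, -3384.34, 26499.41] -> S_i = 7.05*(-7.83)^i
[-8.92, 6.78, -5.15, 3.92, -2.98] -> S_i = -8.92*(-0.76)^i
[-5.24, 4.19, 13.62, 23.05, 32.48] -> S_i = -5.24 + 9.43*i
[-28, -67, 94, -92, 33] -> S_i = Random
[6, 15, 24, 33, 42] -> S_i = 6 + 9*i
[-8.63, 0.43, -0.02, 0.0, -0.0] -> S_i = -8.63*(-0.05)^i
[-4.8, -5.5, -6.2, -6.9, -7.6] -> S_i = -4.80 + -0.70*i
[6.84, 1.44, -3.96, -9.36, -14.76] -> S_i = 6.84 + -5.40*i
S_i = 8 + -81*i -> [8, -73, -154, -235, -316]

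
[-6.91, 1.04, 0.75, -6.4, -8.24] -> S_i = Random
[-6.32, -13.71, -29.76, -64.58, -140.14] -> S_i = -6.32*2.17^i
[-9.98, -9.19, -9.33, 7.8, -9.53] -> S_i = Random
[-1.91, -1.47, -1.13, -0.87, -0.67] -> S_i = -1.91*0.77^i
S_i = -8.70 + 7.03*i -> [-8.7, -1.67, 5.36, 12.39, 19.42]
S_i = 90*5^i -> [90, 450, 2250, 11250, 56250]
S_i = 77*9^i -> [77, 693, 6237, 56133, 505197]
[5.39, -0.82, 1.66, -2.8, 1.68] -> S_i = Random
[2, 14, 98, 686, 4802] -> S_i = 2*7^i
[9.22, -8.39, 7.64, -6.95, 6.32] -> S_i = 9.22*(-0.91)^i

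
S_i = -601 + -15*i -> [-601, -616, -631, -646, -661]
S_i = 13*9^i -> [13, 117, 1053, 9477, 85293]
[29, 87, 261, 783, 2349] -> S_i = 29*3^i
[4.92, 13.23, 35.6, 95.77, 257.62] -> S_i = 4.92*2.69^i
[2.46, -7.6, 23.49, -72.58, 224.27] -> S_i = 2.46*(-3.09)^i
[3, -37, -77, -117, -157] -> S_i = 3 + -40*i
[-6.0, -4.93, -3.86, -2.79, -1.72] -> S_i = -6.00 + 1.07*i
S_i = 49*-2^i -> [49, -98, 196, -392, 784]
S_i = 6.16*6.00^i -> [6.16, 36.96, 221.76, 1330.56, 7983.36]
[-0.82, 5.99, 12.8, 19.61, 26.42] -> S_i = -0.82 + 6.81*i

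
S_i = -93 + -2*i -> [-93, -95, -97, -99, -101]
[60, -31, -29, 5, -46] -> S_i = Random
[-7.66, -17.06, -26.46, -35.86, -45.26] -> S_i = -7.66 + -9.40*i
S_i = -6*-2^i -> [-6, 12, -24, 48, -96]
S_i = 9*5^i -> [9, 45, 225, 1125, 5625]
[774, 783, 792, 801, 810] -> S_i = 774 + 9*i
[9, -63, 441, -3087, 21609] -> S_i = 9*-7^i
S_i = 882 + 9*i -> [882, 891, 900, 909, 918]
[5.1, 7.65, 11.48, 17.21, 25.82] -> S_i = 5.10*1.50^i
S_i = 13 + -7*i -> [13, 6, -1, -8, -15]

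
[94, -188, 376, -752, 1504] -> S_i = 94*-2^i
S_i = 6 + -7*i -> [6, -1, -8, -15, -22]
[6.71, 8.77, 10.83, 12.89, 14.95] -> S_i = 6.71 + 2.06*i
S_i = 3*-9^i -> [3, -27, 243, -2187, 19683]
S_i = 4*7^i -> [4, 28, 196, 1372, 9604]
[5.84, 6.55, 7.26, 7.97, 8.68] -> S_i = 5.84 + 0.71*i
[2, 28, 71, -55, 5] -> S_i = Random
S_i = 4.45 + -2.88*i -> [4.45, 1.57, -1.31, -4.19, -7.07]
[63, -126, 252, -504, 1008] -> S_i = 63*-2^i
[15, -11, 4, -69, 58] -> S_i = Random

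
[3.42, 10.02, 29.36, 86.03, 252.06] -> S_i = 3.42*2.93^i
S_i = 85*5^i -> [85, 425, 2125, 10625, 53125]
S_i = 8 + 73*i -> [8, 81, 154, 227, 300]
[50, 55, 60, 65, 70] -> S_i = 50 + 5*i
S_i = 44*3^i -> [44, 132, 396, 1188, 3564]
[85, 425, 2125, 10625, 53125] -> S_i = 85*5^i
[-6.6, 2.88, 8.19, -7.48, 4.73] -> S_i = Random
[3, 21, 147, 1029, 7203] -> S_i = 3*7^i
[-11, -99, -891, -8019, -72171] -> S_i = -11*9^i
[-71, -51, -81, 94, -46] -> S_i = Random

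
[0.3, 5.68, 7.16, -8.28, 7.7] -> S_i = Random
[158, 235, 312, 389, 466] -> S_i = 158 + 77*i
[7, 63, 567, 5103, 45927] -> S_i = 7*9^i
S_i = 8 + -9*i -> [8, -1, -10, -19, -28]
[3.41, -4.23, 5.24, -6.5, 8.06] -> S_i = 3.41*(-1.24)^i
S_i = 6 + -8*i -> [6, -2, -10, -18, -26]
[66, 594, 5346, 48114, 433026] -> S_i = 66*9^i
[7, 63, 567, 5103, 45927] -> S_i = 7*9^i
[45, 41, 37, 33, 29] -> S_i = 45 + -4*i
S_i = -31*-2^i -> [-31, 62, -124, 248, -496]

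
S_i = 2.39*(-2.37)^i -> [2.39, -5.66, 13.42, -31.82, 75.4]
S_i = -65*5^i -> [-65, -325, -1625, -8125, -40625]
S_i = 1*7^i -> [1, 7, 49, 343, 2401]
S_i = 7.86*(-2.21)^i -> [7.86, -17.37, 38.39, -84.84, 187.5]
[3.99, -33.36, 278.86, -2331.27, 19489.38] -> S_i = 3.99*(-8.36)^i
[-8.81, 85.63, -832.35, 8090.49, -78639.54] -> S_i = -8.81*(-9.72)^i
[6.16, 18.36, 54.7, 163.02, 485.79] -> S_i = 6.16*2.98^i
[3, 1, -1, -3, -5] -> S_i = 3 + -2*i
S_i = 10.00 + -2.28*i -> [10.0, 7.72, 5.44, 3.16, 0.88]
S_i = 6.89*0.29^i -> [6.89, 2.0, 0.58, 0.17, 0.05]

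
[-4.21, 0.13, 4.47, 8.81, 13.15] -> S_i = -4.21 + 4.34*i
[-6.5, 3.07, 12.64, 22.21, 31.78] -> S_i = -6.50 + 9.57*i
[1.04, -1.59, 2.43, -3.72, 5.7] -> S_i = 1.04*(-1.53)^i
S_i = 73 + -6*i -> [73, 67, 61, 55, 49]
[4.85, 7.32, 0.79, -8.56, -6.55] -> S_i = Random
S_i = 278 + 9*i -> [278, 287, 296, 305, 314]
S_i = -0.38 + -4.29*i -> [-0.38, -4.67, -8.96, -13.25, -17.54]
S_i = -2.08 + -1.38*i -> [-2.08, -3.46, -4.84, -6.22, -7.6]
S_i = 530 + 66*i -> [530, 596, 662, 728, 794]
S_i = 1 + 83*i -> [1, 84, 167, 250, 333]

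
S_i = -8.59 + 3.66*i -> [-8.59, -4.93, -1.27, 2.39, 6.05]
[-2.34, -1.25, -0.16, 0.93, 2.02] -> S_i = -2.34 + 1.09*i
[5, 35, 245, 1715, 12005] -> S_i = 5*7^i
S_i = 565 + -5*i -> [565, 560, 555, 550, 545]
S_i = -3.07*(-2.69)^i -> [-3.07, 8.26, -22.21, 59.76, -160.75]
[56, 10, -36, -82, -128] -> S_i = 56 + -46*i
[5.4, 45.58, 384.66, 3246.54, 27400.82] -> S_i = 5.40*8.44^i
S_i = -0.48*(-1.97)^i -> [-0.48, 0.95, -1.86, 3.67, -7.23]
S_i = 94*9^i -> [94, 846, 7614, 68526, 616734]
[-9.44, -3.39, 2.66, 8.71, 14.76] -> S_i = -9.44 + 6.05*i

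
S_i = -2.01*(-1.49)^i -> [-2.01, 2.99, -4.46, 6.65, -9.91]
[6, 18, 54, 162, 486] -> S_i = 6*3^i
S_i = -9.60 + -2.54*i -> [-9.6, -12.14, -14.68, -17.22, -19.76]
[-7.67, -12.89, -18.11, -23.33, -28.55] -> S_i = -7.67 + -5.22*i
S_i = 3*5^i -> [3, 15, 75, 375, 1875]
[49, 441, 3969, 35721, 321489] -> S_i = 49*9^i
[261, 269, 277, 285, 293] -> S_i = 261 + 8*i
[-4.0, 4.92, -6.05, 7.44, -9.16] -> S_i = -4.00*(-1.23)^i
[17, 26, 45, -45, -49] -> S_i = Random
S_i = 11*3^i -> [11, 33, 99, 297, 891]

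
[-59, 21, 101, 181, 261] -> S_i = -59 + 80*i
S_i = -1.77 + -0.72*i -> [-1.77, -2.49, -3.21, -3.93, -4.65]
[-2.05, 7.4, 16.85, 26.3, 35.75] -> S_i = -2.05 + 9.45*i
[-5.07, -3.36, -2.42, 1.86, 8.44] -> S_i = Random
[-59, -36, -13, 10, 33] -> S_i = -59 + 23*i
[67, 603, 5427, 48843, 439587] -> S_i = 67*9^i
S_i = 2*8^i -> [2, 16, 128, 1024, 8192]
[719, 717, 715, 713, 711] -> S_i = 719 + -2*i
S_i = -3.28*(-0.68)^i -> [-3.28, 2.23, -1.52, 1.03, -0.7]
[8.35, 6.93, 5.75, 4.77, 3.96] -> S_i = 8.35*0.83^i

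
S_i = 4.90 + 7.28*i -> [4.9, 12.18, 19.46, 26.74, 34.02]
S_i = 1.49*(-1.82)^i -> [1.49, -2.71, 4.94, -8.98, 16.35]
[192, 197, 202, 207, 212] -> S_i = 192 + 5*i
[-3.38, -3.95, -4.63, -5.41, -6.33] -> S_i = -3.38*1.17^i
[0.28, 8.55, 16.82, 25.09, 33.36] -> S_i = 0.28 + 8.27*i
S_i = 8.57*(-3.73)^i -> [8.57, -31.97, 119.23, -444.74, 1658.88]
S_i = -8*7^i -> [-8, -56, -392, -2744, -19208]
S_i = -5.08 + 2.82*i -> [-5.08, -2.26, 0.56, 3.38, 6.2]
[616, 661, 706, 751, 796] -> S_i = 616 + 45*i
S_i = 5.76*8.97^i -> [5.76, 51.67, 463.45, 4157.19, 37289.99]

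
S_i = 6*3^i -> [6, 18, 54, 162, 486]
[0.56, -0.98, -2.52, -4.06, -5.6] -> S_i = 0.56 + -1.54*i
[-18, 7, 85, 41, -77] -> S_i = Random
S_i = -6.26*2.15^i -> [-6.26, -13.46, -28.94, -62.21, -133.76]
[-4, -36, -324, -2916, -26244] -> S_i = -4*9^i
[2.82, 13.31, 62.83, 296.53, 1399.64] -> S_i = 2.82*4.72^i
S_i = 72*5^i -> [72, 360, 1800, 9000, 45000]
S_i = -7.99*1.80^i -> [-7.99, -14.38, -25.89, -46.6, -83.88]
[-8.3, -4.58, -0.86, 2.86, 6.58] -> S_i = -8.30 + 3.72*i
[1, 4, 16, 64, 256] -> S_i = 1*4^i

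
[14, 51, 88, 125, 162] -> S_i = 14 + 37*i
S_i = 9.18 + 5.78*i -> [9.18, 14.96, 20.74, 26.52, 32.3]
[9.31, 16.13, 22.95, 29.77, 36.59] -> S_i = 9.31 + 6.82*i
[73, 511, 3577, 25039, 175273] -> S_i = 73*7^i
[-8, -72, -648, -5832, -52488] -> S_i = -8*9^i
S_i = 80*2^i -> [80, 160, 320, 640, 1280]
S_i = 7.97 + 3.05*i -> [7.97, 11.02, 14.07, 17.12, 20.17]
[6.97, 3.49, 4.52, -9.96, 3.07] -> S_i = Random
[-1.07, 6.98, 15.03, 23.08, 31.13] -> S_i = -1.07 + 8.05*i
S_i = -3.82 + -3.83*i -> [-3.82, -7.65, -11.48, -15.31, -19.14]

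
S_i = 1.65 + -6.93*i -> [1.65, -5.28, -12.21, -19.14, -26.07]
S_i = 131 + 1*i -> [131, 132, 133, 134, 135]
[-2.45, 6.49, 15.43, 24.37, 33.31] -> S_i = -2.45 + 8.94*i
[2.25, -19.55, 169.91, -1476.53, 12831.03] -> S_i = 2.25*(-8.69)^i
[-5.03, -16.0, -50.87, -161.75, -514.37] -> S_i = -5.03*3.18^i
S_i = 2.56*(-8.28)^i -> [2.56, -21.2, 175.51, -1453.22, 12032.65]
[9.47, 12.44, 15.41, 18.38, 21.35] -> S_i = 9.47 + 2.97*i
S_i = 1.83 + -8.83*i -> [1.83, -7.0, -15.83, -24.66, -33.49]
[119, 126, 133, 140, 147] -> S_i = 119 + 7*i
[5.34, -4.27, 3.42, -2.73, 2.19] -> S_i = 5.34*(-0.80)^i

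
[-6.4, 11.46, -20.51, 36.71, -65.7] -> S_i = -6.40*(-1.79)^i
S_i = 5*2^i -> [5, 10, 20, 40, 80]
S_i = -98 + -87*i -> [-98, -185, -272, -359, -446]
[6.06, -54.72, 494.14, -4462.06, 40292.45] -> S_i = 6.06*(-9.03)^i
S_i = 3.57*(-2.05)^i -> [3.57, -7.32, 15.0, -30.76, 63.05]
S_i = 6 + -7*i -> [6, -1, -8, -15, -22]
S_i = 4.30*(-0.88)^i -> [4.3, -3.78, 3.33, -2.93, 2.58]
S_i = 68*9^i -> [68, 612, 5508, 49572, 446148]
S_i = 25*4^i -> [25, 100, 400, 1600, 6400]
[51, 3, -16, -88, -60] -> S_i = Random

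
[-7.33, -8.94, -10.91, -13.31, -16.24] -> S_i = -7.33*1.22^i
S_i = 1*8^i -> [1, 8, 64, 512, 4096]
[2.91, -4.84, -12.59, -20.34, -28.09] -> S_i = 2.91 + -7.75*i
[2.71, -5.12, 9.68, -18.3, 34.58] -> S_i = 2.71*(-1.89)^i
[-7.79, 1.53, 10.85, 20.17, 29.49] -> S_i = -7.79 + 9.32*i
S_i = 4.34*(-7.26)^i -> [4.34, -31.51, 228.75, -1660.73, 12056.92]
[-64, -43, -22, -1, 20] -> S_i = -64 + 21*i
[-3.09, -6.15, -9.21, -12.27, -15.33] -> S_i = -3.09 + -3.06*i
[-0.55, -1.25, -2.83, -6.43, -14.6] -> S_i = -0.55*2.27^i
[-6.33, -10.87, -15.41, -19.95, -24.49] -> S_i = -6.33 + -4.54*i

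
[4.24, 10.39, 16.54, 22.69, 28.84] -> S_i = 4.24 + 6.15*i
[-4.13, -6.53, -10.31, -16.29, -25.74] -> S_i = -4.13*1.58^i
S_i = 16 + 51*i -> [16, 67, 118, 169, 220]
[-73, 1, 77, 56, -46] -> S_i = Random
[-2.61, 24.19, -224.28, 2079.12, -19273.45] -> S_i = -2.61*(-9.27)^i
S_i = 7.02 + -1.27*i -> [7.02, 5.75, 4.48, 3.21, 1.94]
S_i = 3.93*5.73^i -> [3.93, 22.52, 129.03, 739.36, 4236.54]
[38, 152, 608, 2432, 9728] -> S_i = 38*4^i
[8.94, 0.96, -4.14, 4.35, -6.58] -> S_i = Random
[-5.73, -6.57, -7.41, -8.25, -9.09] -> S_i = -5.73 + -0.84*i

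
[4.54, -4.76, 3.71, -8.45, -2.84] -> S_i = Random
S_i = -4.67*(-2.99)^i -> [-4.67, 13.96, -41.75, 124.83, -373.25]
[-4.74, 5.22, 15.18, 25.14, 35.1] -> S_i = -4.74 + 9.96*i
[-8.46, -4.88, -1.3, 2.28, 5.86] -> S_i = -8.46 + 3.58*i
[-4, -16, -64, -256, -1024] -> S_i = -4*4^i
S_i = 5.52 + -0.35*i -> [5.52, 5.17, 4.82, 4.47, 4.12]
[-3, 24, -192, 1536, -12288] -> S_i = -3*-8^i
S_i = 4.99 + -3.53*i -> [4.99, 1.46, -2.07, -5.6, -9.13]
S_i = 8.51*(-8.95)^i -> [8.51, -76.16, 681.67, -6100.97, 54603.65]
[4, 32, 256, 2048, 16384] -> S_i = 4*8^i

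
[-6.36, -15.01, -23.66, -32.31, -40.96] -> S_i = -6.36 + -8.65*i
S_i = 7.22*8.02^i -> [7.22, 57.9, 464.39, 3724.43, 29869.96]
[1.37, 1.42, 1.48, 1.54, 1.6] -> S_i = 1.37*1.04^i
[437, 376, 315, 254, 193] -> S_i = 437 + -61*i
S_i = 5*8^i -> [5, 40, 320, 2560, 20480]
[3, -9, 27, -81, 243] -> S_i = 3*-3^i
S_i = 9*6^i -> [9, 54, 324, 1944, 11664]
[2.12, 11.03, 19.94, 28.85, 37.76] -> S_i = 2.12 + 8.91*i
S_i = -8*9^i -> [-8, -72, -648, -5832, -52488]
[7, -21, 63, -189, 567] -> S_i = 7*-3^i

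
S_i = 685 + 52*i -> [685, 737, 789, 841, 893]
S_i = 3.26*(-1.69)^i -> [3.26, -5.51, 9.31, -15.74, 26.59]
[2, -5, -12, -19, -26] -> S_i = 2 + -7*i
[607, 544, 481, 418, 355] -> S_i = 607 + -63*i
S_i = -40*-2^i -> [-40, 80, -160, 320, -640]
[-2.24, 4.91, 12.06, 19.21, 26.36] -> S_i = -2.24 + 7.15*i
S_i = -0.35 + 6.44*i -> [-0.35, 6.09, 12.53, 18.97, 25.41]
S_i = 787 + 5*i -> [787, 792, 797, 802, 807]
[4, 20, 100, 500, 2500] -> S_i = 4*5^i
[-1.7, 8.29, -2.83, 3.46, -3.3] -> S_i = Random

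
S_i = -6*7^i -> [-6, -42, -294, -2058, -14406]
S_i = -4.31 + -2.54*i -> [-4.31, -6.85, -9.39, -11.93, -14.47]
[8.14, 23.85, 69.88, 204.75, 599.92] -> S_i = 8.14*2.93^i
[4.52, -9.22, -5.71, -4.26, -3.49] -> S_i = Random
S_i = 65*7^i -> [65, 455, 3185, 22295, 156065]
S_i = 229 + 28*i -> [229, 257, 285, 313, 341]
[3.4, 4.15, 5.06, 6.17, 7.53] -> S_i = 3.40*1.22^i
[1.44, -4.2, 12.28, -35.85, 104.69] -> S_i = 1.44*(-2.92)^i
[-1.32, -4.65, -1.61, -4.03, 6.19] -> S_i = Random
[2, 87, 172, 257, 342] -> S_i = 2 + 85*i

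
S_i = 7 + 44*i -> [7, 51, 95, 139, 183]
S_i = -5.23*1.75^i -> [-5.23, -9.15, -16.02, -28.03, -49.05]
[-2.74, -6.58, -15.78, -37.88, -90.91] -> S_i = -2.74*2.40^i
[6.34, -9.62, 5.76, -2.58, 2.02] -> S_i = Random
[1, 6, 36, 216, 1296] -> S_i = 1*6^i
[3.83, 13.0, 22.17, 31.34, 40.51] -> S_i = 3.83 + 9.17*i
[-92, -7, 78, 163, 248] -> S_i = -92 + 85*i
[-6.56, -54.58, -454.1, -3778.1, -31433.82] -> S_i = -6.56*8.32^i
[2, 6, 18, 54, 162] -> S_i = 2*3^i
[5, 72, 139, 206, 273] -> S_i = 5 + 67*i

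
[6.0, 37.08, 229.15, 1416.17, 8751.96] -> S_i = 6.00*6.18^i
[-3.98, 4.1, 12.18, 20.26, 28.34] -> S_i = -3.98 + 8.08*i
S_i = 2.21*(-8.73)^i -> [2.21, -19.29, 168.43, -1470.4, 12836.58]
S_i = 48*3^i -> [48, 144, 432, 1296, 3888]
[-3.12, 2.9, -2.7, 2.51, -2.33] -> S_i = -3.12*(-0.93)^i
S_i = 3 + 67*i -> [3, 70, 137, 204, 271]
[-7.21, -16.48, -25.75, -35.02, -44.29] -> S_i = -7.21 + -9.27*i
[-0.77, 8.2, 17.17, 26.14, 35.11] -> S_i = -0.77 + 8.97*i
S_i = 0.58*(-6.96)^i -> [0.58, -4.04, 28.1, -195.55, 1361.02]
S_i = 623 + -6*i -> [623, 617, 611, 605, 599]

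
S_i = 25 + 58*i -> [25, 83, 141, 199, 257]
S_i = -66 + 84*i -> [-66, 18, 102, 186, 270]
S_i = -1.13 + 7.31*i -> [-1.13, 6.18, 13.49, 20.8, 28.11]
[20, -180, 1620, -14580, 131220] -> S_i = 20*-9^i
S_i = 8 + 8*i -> [8, 16, 24, 32, 40]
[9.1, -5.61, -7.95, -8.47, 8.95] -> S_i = Random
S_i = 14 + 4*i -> [14, 18, 22, 26, 30]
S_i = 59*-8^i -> [59, -472, 3776, -30208, 241664]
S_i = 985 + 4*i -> [985, 989, 993, 997, 1001]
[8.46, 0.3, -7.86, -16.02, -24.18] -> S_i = 8.46 + -8.16*i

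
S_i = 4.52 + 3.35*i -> [4.52, 7.87, 11.22, 14.57, 17.92]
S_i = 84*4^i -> [84, 336, 1344, 5376, 21504]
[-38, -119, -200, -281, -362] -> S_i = -38 + -81*i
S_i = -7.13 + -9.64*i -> [-7.13, -16.77, -26.41, -36.05, -45.69]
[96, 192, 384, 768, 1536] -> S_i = 96*2^i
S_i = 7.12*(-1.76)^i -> [7.12, -12.53, 22.05, -38.82, 68.32]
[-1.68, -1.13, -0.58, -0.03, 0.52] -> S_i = -1.68 + 0.55*i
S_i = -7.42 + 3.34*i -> [-7.42, -4.08, -0.74, 2.6, 5.94]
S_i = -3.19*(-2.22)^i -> [-3.19, 7.08, -15.72, 34.9, -77.48]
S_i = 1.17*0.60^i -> [1.17, 0.7, 0.42, 0.25, 0.15]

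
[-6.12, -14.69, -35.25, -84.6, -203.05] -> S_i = -6.12*2.40^i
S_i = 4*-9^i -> [4, -36, 324, -2916, 26244]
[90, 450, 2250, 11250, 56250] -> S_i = 90*5^i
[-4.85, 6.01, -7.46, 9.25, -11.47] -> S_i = -4.85*(-1.24)^i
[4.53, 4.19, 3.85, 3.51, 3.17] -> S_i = 4.53 + -0.34*i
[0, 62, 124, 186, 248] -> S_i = 0 + 62*i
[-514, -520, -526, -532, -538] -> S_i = -514 + -6*i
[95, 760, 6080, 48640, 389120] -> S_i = 95*8^i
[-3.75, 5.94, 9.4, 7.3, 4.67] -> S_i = Random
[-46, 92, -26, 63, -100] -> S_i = Random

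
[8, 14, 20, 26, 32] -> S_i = 8 + 6*i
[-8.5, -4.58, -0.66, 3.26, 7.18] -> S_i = -8.50 + 3.92*i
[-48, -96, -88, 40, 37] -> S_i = Random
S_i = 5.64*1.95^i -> [5.64, 11.0, 21.45, 41.82, 81.55]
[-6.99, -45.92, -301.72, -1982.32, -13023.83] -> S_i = -6.99*6.57^i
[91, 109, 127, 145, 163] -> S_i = 91 + 18*i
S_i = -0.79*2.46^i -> [-0.79, -1.94, -4.78, -11.76, -28.93]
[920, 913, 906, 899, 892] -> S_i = 920 + -7*i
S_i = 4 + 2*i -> [4, 6, 8, 10, 12]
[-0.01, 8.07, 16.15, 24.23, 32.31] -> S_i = -0.01 + 8.08*i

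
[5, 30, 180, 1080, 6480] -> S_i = 5*6^i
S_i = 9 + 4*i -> [9, 13, 17, 21, 25]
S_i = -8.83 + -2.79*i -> [-8.83, -11.62, -14.41, -17.2, -19.99]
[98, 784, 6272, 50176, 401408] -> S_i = 98*8^i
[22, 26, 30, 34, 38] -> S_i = 22 + 4*i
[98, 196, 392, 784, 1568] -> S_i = 98*2^i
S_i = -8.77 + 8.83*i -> [-8.77, 0.06, 8.89, 17.72, 26.55]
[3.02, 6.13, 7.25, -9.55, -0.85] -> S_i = Random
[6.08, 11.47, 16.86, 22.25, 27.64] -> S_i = 6.08 + 5.39*i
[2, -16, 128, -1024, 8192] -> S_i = 2*-8^i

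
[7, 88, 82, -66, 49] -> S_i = Random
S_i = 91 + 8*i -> [91, 99, 107, 115, 123]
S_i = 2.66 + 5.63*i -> [2.66, 8.29, 13.92, 19.55, 25.18]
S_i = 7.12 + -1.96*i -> [7.12, 5.16, 3.2, 1.24, -0.72]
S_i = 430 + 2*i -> [430, 432, 434, 436, 438]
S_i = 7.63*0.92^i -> [7.63, 7.02, 6.46, 5.94, 5.47]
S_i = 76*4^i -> [76, 304, 1216, 4864, 19456]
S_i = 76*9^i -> [76, 684, 6156, 55404, 498636]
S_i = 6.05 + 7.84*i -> [6.05, 13.89, 21.73, 29.57, 37.41]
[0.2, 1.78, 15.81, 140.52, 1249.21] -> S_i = 0.20*8.89^i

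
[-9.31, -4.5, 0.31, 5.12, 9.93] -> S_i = -9.31 + 4.81*i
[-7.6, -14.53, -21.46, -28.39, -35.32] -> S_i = -7.60 + -6.93*i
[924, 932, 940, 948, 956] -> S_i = 924 + 8*i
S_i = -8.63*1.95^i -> [-8.63, -16.83, -32.82, -63.99, -124.78]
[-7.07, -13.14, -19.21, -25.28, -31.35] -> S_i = -7.07 + -6.07*i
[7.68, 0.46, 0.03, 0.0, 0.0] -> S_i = 7.68*0.06^i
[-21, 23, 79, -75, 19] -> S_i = Random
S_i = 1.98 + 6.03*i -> [1.98, 8.01, 14.04, 20.07, 26.1]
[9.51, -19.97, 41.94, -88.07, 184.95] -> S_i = 9.51*(-2.10)^i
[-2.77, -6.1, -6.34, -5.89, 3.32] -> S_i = Random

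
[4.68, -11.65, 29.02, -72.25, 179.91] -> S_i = 4.68*(-2.49)^i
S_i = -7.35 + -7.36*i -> [-7.35, -14.71, -22.07, -29.43, -36.79]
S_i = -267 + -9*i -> [-267, -276, -285, -294, -303]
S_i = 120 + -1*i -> [120, 119, 118, 117, 116]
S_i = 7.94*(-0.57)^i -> [7.94, -4.53, 2.58, -1.47, 0.84]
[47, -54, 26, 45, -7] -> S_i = Random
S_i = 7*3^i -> [7, 21, 63, 189, 567]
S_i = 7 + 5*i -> [7, 12, 17, 22, 27]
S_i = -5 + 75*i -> [-5, 70, 145, 220, 295]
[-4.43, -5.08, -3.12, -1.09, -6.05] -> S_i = Random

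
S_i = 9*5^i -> [9, 45, 225, 1125, 5625]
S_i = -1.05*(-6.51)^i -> [-1.05, 6.84, -44.5, 289.69, -1885.88]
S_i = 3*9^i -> [3, 27, 243, 2187, 19683]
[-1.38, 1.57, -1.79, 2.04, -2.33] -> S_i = -1.38*(-1.14)^i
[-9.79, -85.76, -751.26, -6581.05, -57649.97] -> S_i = -9.79*8.76^i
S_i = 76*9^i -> [76, 684, 6156, 55404, 498636]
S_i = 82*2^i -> [82, 164, 328, 656, 1312]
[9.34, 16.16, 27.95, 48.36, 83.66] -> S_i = 9.34*1.73^i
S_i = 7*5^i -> [7, 35, 175, 875, 4375]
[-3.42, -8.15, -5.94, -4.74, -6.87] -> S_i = Random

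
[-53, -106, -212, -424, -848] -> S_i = -53*2^i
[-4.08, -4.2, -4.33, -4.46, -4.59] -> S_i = -4.08*1.03^i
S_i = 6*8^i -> [6, 48, 384, 3072, 24576]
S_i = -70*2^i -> [-70, -140, -280, -560, -1120]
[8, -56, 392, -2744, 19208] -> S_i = 8*-7^i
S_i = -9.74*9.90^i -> [-9.74, -96.43, -954.62, -9450.71, -93562.05]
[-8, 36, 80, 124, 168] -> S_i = -8 + 44*i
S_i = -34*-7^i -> [-34, 238, -1666, 11662, -81634]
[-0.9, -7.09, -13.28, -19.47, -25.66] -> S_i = -0.90 + -6.19*i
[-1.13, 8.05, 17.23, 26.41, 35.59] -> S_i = -1.13 + 9.18*i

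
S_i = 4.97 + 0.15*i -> [4.97, 5.12, 5.27, 5.42, 5.57]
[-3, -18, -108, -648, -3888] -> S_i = -3*6^i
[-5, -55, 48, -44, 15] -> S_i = Random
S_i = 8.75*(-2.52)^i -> [8.75, -22.05, 55.57, -140.03, 352.87]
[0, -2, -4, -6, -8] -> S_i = 0 + -2*i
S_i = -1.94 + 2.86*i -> [-1.94, 0.92, 3.78, 6.64, 9.5]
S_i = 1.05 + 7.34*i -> [1.05, 8.39, 15.73, 23.07, 30.41]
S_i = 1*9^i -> [1, 9, 81, 729, 6561]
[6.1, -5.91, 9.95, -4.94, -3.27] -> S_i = Random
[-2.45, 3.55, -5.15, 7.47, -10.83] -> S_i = -2.45*(-1.45)^i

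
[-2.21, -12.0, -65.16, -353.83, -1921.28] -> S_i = -2.21*5.43^i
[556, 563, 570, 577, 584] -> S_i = 556 + 7*i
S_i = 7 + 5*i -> [7, 12, 17, 22, 27]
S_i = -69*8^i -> [-69, -552, -4416, -35328, -282624]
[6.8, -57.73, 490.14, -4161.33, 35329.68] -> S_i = 6.80*(-8.49)^i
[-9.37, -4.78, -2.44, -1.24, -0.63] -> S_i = -9.37*0.51^i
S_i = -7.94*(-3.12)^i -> [-7.94, 24.77, -77.29, 241.15, -752.38]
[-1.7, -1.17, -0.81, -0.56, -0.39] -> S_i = -1.70*0.69^i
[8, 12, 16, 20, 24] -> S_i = 8 + 4*i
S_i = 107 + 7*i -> [107, 114, 121, 128, 135]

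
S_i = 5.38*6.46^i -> [5.38, 34.75, 224.52, 1450.37, 9369.41]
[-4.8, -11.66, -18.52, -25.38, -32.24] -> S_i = -4.80 + -6.86*i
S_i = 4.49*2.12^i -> [4.49, 9.52, 20.18, 42.78, 90.7]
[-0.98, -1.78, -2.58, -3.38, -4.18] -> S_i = -0.98 + -0.80*i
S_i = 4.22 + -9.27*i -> [4.22, -5.05, -14.32, -23.59, -32.86]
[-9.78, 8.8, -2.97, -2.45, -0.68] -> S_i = Random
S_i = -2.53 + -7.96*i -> [-2.53, -10.49, -18.45, -26.41, -34.37]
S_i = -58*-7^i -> [-58, 406, -2842, 19894, -139258]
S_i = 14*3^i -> [14, 42, 126, 378, 1134]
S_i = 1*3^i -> [1, 3, 9, 27, 81]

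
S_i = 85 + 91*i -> [85, 176, 267, 358, 449]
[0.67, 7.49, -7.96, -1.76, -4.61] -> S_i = Random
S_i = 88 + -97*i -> [88, -9, -106, -203, -300]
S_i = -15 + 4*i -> [-15, -11, -7, -3, 1]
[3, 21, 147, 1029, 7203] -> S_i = 3*7^i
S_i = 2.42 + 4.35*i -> [2.42, 6.77, 11.12, 15.47, 19.82]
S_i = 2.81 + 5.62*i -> [2.81, 8.43, 14.05, 19.67, 25.29]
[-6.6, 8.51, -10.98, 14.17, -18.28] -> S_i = -6.60*(-1.29)^i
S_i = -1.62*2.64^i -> [-1.62, -4.28, -11.29, -29.81, -78.69]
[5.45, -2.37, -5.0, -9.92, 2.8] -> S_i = Random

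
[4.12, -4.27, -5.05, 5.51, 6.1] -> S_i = Random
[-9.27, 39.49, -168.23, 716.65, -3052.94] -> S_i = -9.27*(-4.26)^i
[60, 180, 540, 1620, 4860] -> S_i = 60*3^i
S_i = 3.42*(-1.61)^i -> [3.42, -5.51, 8.86, -14.27, 22.98]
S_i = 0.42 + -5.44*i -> [0.42, -5.02, -10.46, -15.9, -21.34]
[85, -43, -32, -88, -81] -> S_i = Random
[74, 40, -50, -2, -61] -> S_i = Random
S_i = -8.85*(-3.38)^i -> [-8.85, 29.91, -101.11, 341.74, -1155.07]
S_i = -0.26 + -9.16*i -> [-0.26, -9.42, -18.58, -27.74, -36.9]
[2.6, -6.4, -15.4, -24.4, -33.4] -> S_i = 2.60 + -9.00*i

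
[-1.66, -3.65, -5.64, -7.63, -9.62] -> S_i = -1.66 + -1.99*i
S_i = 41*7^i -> [41, 287, 2009, 14063, 98441]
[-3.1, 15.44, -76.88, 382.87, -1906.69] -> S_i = -3.10*(-4.98)^i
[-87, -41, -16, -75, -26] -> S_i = Random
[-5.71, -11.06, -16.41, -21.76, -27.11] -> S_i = -5.71 + -5.35*i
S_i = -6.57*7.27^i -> [-6.57, -47.76, -347.24, -2524.46, -18352.83]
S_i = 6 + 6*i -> [6, 12, 18, 24, 30]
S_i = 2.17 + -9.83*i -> [2.17, -7.66, -17.49, -27.32, -37.15]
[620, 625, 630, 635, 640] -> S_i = 620 + 5*i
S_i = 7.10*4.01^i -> [7.1, 28.47, 114.17, 457.82, 1835.84]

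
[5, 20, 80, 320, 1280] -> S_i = 5*4^i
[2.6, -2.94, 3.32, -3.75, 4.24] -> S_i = 2.60*(-1.13)^i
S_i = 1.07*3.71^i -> [1.07, 3.97, 14.73, 54.64, 202.71]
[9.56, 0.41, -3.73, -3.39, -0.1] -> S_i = Random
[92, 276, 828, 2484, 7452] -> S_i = 92*3^i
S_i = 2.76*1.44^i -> [2.76, 3.97, 5.72, 8.24, 11.87]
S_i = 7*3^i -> [7, 21, 63, 189, 567]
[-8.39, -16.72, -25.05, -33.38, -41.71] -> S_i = -8.39 + -8.33*i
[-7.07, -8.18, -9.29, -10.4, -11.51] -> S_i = -7.07 + -1.11*i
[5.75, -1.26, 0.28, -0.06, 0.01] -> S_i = 5.75*(-0.22)^i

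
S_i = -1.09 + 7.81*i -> [-1.09, 6.72, 14.53, 22.34, 30.15]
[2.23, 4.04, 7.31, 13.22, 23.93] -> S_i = 2.23*1.81^i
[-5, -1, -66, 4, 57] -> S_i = Random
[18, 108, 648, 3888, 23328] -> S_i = 18*6^i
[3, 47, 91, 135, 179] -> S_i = 3 + 44*i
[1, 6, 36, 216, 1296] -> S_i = 1*6^i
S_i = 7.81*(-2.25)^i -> [7.81, -17.57, 39.54, -88.96, 200.16]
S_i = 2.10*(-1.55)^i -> [2.1, -3.26, 5.05, -7.82, 12.12]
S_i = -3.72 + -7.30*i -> [-3.72, -11.02, -18.32, -25.62, -32.92]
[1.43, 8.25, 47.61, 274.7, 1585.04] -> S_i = 1.43*5.77^i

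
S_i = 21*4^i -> [21, 84, 336, 1344, 5376]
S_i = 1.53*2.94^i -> [1.53, 4.5, 13.22, 38.88, 114.31]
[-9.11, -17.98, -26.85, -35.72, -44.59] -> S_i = -9.11 + -8.87*i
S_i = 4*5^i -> [4, 20, 100, 500, 2500]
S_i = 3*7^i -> [3, 21, 147, 1029, 7203]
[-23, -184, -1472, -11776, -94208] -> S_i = -23*8^i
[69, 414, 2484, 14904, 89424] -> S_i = 69*6^i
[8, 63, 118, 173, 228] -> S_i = 8 + 55*i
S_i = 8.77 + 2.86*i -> [8.77, 11.63, 14.49, 17.35, 20.21]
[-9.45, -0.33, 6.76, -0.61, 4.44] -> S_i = Random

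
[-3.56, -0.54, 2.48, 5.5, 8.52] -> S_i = -3.56 + 3.02*i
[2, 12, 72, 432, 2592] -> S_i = 2*6^i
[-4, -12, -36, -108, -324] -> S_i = -4*3^i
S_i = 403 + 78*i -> [403, 481, 559, 637, 715]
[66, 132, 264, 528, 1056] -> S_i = 66*2^i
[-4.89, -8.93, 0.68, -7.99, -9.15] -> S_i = Random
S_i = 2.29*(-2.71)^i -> [2.29, -6.21, 16.82, -45.58, 123.51]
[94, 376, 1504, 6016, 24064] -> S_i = 94*4^i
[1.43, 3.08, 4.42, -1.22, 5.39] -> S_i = Random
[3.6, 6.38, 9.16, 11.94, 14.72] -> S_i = 3.60 + 2.78*i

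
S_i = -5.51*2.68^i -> [-5.51, -14.77, -39.58, -106.06, -284.24]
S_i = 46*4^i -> [46, 184, 736, 2944, 11776]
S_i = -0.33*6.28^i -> [-0.33, -2.07, -13.01, -81.73, -513.28]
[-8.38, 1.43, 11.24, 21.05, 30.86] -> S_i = -8.38 + 9.81*i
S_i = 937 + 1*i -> [937, 938, 939, 940, 941]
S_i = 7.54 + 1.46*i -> [7.54, 9.0, 10.46, 11.92, 13.38]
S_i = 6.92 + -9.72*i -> [6.92, -2.8, -12.52, -22.24, -31.96]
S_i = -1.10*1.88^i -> [-1.1, -2.07, -3.89, -7.31, -13.74]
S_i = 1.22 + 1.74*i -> [1.22, 2.96, 4.7, 6.44, 8.18]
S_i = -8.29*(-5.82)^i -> [-8.29, 48.25, -280.8, 1634.27, -9511.44]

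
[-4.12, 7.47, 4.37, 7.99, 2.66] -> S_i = Random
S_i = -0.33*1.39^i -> [-0.33, -0.46, -0.64, -0.89, -1.23]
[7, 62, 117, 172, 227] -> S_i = 7 + 55*i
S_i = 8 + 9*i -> [8, 17, 26, 35, 44]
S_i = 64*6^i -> [64, 384, 2304, 13824, 82944]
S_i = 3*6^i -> [3, 18, 108, 648, 3888]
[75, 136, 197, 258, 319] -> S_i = 75 + 61*i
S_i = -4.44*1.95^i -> [-4.44, -8.66, -16.88, -32.92, -64.2]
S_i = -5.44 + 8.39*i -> [-5.44, 2.95, 11.34, 19.73, 28.12]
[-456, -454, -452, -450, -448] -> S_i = -456 + 2*i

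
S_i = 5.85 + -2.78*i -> [5.85, 3.07, 0.29, -2.49, -5.27]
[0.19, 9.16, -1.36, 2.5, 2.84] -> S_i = Random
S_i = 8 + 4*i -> [8, 12, 16, 20, 24]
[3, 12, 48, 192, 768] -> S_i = 3*4^i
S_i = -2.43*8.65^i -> [-2.43, -21.02, -181.82, -1572.73, -13604.13]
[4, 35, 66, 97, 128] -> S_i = 4 + 31*i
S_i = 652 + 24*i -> [652, 676, 700, 724, 748]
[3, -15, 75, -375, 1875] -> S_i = 3*-5^i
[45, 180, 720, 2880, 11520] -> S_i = 45*4^i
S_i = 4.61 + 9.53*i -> [4.61, 14.14, 23.67, 33.2, 42.73]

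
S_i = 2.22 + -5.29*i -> [2.22, -3.07, -8.36, -13.65, -18.94]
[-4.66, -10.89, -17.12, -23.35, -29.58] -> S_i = -4.66 + -6.23*i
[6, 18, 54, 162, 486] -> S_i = 6*3^i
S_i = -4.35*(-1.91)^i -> [-4.35, 8.31, -15.87, 30.31, -57.89]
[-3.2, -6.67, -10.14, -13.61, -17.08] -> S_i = -3.20 + -3.47*i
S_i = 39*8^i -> [39, 312, 2496, 19968, 159744]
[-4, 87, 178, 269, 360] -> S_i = -4 + 91*i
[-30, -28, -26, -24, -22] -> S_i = -30 + 2*i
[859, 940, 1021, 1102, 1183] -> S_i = 859 + 81*i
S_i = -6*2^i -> [-6, -12, -24, -48, -96]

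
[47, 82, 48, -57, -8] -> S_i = Random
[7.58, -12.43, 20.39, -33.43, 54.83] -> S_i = 7.58*(-1.64)^i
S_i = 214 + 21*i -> [214, 235, 256, 277, 298]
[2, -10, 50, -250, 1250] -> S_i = 2*-5^i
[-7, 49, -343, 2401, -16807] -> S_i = -7*-7^i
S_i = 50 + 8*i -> [50, 58, 66, 74, 82]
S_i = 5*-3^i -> [5, -15, 45, -135, 405]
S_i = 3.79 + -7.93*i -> [3.79, -4.14, -12.07, -20.0, -27.93]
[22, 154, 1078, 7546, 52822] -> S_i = 22*7^i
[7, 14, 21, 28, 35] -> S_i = 7 + 7*i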